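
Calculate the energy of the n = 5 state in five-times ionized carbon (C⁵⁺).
-19.59 eV

For hydrogen-like ions, the energy levels scale with Z²:
E_n = -13.6057 Z² / n² eV

For C⁵⁺ (Z = 6) at n = 5:
E_5 = -13.6057 × 6² / 5²
E_5 = -13.6057 × 36 / 25
E_5 = -489.8052 / 25
E_5 = -19.59 eV

The energy is 36 times more negative than hydrogen at the same n due to the stronger nuclear charge.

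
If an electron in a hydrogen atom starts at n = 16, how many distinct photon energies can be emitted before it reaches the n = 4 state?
78

The electron can occupy levels n = 4, 5, ..., 16 during de-excitation — that is m = 16 - 4 + 1 = 13 distinct levels.

The number of distinct spectral lines equals the number of ways to choose 2 of these m levels (each pair gives one possible emission transition):

Number of lines = m(m-1)/2 = 13×12/2 = 78

These correspond to all possible transitions between the 13 levels:
16 → 15, 16 → 14, 16 → 13, 16 → 12, 16 → 11, 16 → 10, 16 → 9, 16 → 8...

Each transition produces a photon with a unique energy (and thus wavelength). This count does not depend on Z.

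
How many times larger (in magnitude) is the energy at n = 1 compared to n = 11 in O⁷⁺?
121.0000

Using E_n = -13.6057 Z² / n² eV with Z = 8:

E_1 = -13.6057 × 8² / 1² = -870.7648 / 1 = -870.7648000000 eV
E_11 = -13.6057 × 8² / 11² = -870.7648 / 121 = -7.1964033058 eV

The ratio is:
E_1/E_11 = (-870.7648000000) / (-7.1964033058)
E_1/E_11 = (-870.7648/1) / (-870.7648/121)
E_1/E_11 = 121/1
E_1/E_11 = 121.0000
(Note: the Z² factors cancel in the ratio.)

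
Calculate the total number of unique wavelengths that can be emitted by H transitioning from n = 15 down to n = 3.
78

The electron can occupy levels n = 3, 4, ..., 15 during de-excitation — that is m = 15 - 3 + 1 = 13 distinct levels.

The number of distinct spectral lines equals the number of ways to choose 2 of these m levels (each pair gives one possible emission transition):

Number of lines = m(m-1)/2 = 13×12/2 = 78

These correspond to all possible transitions between the 13 levels:
15 → 14, 15 → 13, 15 → 12, 15 → 11, 15 → 10, 15 → 9, 15 → 8, 15 → 7...

Each transition produces a photon with a unique energy (and thus wavelength). This count does not depend on Z.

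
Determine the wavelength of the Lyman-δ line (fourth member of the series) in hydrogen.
94.92 nm

The lines of a series are numbered from the longest wavelength (smallest ΔE) outward; the fourth line is the transition from n = n_f + 4 to n_f.
The Lyman series has all transitions ending at n_f = 1.

For H, the fourth line (δ-line) is the jump from n = 5 to n = 1:
E_5 = -13.6057 / 5² = -0.5442 eV
E_1 = -13.6057 / 1² = -13.6057 eV
ΔE = E_5 - E_1 = 13.0615 eV

λ = hc/E = 1239.84 eV·nm / 13.0615 eV
λ = 94.92 nm

This is the δ-line of the Lyman series in H.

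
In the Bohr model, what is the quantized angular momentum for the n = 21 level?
2.215e-33 J·s (or 21ℏ)

In the Bohr model, angular momentum is quantized:
L = nℏ

where ℏ = h/(2π) = 1.05457e-34 J·s

For n = 21:
L = 21 × 1.05457e-34 J·s
L = 2.215e-33 J·s

This can also be written as L = 21ℏ.
The angular momentum is an integer multiple of the reduced Planck constant.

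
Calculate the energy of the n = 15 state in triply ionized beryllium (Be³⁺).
-0.967516 eV

For hydrogen-like ions, the energy levels scale with Z²:
E_n = -13.6057 Z² / n² eV

For Be³⁺ (Z = 4) at n = 15:
E_15 = -13.6057 × 4² / 15²
E_15 = -13.6057 × 16 / 225
E_15 = -217.6912 / 225
E_15 = -0.967516 eV

The energy is 16 times more negative than hydrogen at the same n due to the stronger nuclear charge.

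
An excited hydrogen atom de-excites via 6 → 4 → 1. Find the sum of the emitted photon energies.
13.228 eV

The energy levels of hydrogen are E_n = -13.6057 / n² eV.

First transition (6 → 4):
ΔE₁ = |E_4 - E_6|
ΔE₁ = |-0.850356250 - (-0.377936111)| = 0.472420 eV

Second transition (4 → 1):
ΔE₂ = |E_1 - E_4|
ΔE₂ = |-13.605700000 - (-0.850356250)| = 12.755344 eV

Total energy released:
E_total = ΔE₁ + ΔE₂ = 0.472420 + 12.755344 = 13.228 eV

Note: This equals the direct transition 6 → 1: 13.228 eV ✓
Energy is conserved regardless of the path taken.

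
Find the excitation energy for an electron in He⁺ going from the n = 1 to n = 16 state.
54.21 eV

The energy levels of a hydrogen-like atom are E_n = -13.6057 Z² eV / n².

Energy at n = 1: E_1 = -13.6057 × 2² / 1² = -54.42280 eV
Energy at n = 16: E_16 = -13.6057 × 2² / 16² = -0.21259 eV

The excitation energy is the difference:
ΔE = E_16 - E_1
ΔE = -0.21259 - (-54.42280)
ΔE = 54.21 eV

Since this is positive, energy must be absorbed (photon absorption).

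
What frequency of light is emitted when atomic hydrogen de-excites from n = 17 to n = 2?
8.1108e+14 Hz

First, find the transition energy:
E_17 = -13.6057 / 17² = -0.0470785 eV
E_2 = -13.6057 / 2² = -3.4014250 eV
|ΔE| = |E_2 - E_17| = 3.3543465 eV

Convert to Joules: E = 3.3543465 eV × (1.602177 × 10⁻¹⁹ J/eV) = 5.374257e-19 J

Using E = hf:
f = E/h = 5.374257e-19 J / (6.62607 × 10⁻³⁴ J·s)
f = 8.1108e+14 Hz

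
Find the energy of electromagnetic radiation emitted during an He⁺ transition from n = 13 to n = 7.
0.78864 eV

The energy levels are E_n = -13.6057 Z² eV / n².

Energy at n = 13: E_13 = -13.6057 × 2² / 13² = -0.32202840 eV
Energy at n = 7: E_7 = -13.6057 × 2² / 7² = -1.11066939 eV

For emission (electron falling to lower state), the photon energy is:
E_photon = E_13 - E_7 = |-0.32202840 - (-1.11066939)|
E_photon = 0.78864 eV

This energy is carried away by the emitted photon.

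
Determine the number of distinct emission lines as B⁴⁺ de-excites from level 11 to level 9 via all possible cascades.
3

The electron can occupy levels n = 9, 10, ..., 11 during de-excitation — that is m = 11 - 9 + 1 = 3 distinct levels.

The number of distinct spectral lines equals the number of ways to choose 2 of these m levels (each pair gives one possible emission transition):

Number of lines = m(m-1)/2 = 3×2/2 = 3

These correspond to all possible transitions between the 3 levels:
11 → 10, 11 → 9, 10 → 9

Each transition produces a photon with a unique energy (and thus wavelength). This count does not depend on Z.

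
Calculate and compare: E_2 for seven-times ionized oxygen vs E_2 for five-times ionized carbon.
O⁷⁺ at n = 2 (E = -217.69120 eV)

Using E_n = -13.6057 Z² / n² eV:

O⁷⁺ (Z = 8) at n = 2:
E = -13.6057 × 8² / 2² = -13.6057 × 64 / 4 = -217.69120000 eV

C⁵⁺ (Z = 6) at n = 2:
E = -13.6057 × 6² / 2² = -13.6057 × 36 / 4 = -122.45130000 eV

Since -217.69120000 eV < -122.45130000 eV,
O⁷⁺ at n = 2 is more tightly bound (requires more energy to ionize).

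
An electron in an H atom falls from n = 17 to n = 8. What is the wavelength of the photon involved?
7491.00 nm

First, find the transition energy using E_n = -13.6057 / n² eV:
E_17 = -13.6057 / 17² = -0.04707855 eV
E_8 = -13.6057 / 8² = -0.21258906 eV

Photon energy: |ΔE| = |E_8 - E_17| = 0.16551051 eV

Convert to wavelength using E = hc/λ with hc = 1239.84 eV·nm:
λ = hc/E = 1239.84 eV·nm / 0.16551051 eV
λ = 7491.00 nm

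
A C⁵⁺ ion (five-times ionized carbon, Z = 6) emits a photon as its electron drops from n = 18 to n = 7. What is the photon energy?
8.484280 eV

The energy levels are E_n = -13.6057 Z² eV / n².

Energy at n = 18: E_18 = -13.6057 × 6² / 18² = -1.511744444 eV
Energy at n = 7: E_7 = -13.6057 × 6² / 7² = -9.996024490 eV

For emission (electron falling to lower state), the photon energy is:
E_photon = E_18 - E_7 = |-1.511744444 - (-9.996024490)|
E_photon = 8.484280 eV

This energy is carried away by the emitted photon.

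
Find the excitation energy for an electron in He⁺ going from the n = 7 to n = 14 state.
0.83300 eV

The energy levels of a hydrogen-like atom are E_n = -13.6057 Z² eV / n².

Energy at n = 7: E_7 = -13.6057 × 2² / 7² = -1.11066939 eV
Energy at n = 14: E_14 = -13.6057 × 2² / 14² = -0.27766735 eV

The excitation energy is the difference:
ΔE = E_14 - E_7
ΔE = -0.27766735 - (-1.11066939)
ΔE = 0.83300 eV

Since this is positive, energy must be absorbed (photon absorption).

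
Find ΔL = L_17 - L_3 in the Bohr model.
1.47640e-33 J·s (or 14ℏ)

In the Bohr model, L_n = nℏ where ℏ = 1.0545718e-34 J·s.

L_17 = 17ℏ = 1.7927721e-33 J·s
L_3 = 3ℏ = 3.1637154e-34 J·s

ΔL = L_17 - L_3 = (17 - 3)ℏ = 14ℏ
ΔL = 14 × 1.0545718e-34 J·s = 1.47640e-33 J·s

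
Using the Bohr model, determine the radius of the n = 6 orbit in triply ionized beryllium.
0.47626 nm (or 4.76260 Å)

The Bohr radius formula is:
r_n = n² a₀ / Z

where a₀ = 0.05291772 nm is the Bohr radius.

For Be³⁺ (Z = 4) at n = 6:
r_6 = 6² × 0.05291772 nm / 4
r_6 = 36 × 0.05291772 nm / 4
r_6 = 1.905038 nm / 4
r_6 = 0.47626 nm

The electron orbits at approximately 0.47626 nm from the nucleus.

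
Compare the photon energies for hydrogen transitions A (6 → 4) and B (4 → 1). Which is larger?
4 → 1

Calculate the energy for each transition:

Transition 6 → 4:
ΔE₁ = |E_4 - E_6| = |-13.6057/4² - (-13.6057/6²)|
ΔE₁ = |-0.85035625 - (-0.37793611)| = 0.47242 eV

Transition 4 → 1:
ΔE₂ = |E_1 - E_4| = |-13.6057/1² - (-13.6057/4²)|
ΔE₂ = |-13.60570000 - (-0.85035625)| = 12.75534 eV

Since 12.75534 eV > 0.47242 eV, the transition 4 → 1 emits the more energetic photon.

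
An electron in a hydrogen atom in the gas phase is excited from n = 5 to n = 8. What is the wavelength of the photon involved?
3738.524 nm

First, find the transition energy using E_n = -13.6057 / n² eV:
E_5 = -13.6057 / 5² = -0.544228000 eV
E_8 = -13.6057 / 8² = -0.212589063 eV

Photon energy: |ΔE| = |E_8 - E_5| = 0.331638937 eV

Convert to wavelength using E = hc/λ with hc = 1239.84 eV·nm:
λ = hc/E = 1239.84 eV·nm / 0.331638937 eV
λ = 3738.524 nm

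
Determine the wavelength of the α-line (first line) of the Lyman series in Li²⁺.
13.500 nm

The longest wavelength corresponds to the smallest energy transition in the series.
The Lyman series has all transitions ending at n_f = 1.

For Li²⁺ (Z = 3), the first line (α-line) is the jump from n = 2 to n = 1:
E_2 = -13.6057 × 3² / 2² = -30.61283 eV
E_1 = -13.6057 × 3² / 1² = -122.45130 eV
ΔE = E_2 - E_1 = 91.83847 eV

λ = hc/E = 1239.84 eV·nm / 91.83847 eV
λ = 13.500 nm

This is the α-line of the Lyman series in Li²⁺.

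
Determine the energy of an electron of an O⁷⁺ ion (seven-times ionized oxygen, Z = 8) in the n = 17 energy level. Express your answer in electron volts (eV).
-3.01 eV

The energy levels of a hydrogen-like atom are given by:
E_n = -13.6057 Z² / n² eV  (with Z = 8 for O⁷⁺)

For n = 17:
E_17 = -13.6057 × 8² / 17²
E_17 = -13.6057 × 64 / 289
E_17 = -3.01 eV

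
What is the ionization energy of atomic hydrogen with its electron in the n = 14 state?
0.0694 eV

The ionization energy is the energy needed to remove the electron completely (n → ∞).

For hydrogen, E_n = -13.6057 eV / n².

At n = 14: E_14 = -13.6057 / 14² = -0.0694168 eV
At n = ∞: E_∞ = 0 eV

Ionization energy = E_∞ - E_14 = 0 - (-0.0694168) = 0.0694168 eV
Ionization energy ≈ 0.0694 eV

This is also called the binding energy of the electron in state n = 14.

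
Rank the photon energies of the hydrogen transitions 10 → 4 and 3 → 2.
3 → 2

Calculate the energy for each transition:

Transition 10 → 4:
ΔE₁ = |E_4 - E_10| = |-13.6057/4² - (-13.6057/10²)|
ΔE₁ = |-0.850356250000 - (-0.136057000000)| = 0.714299250 eV

Transition 3 → 2:
ΔE₂ = |E_2 - E_3| = |-13.6057/2² - (-13.6057/3²)|
ΔE₂ = |-3.401425000000 - (-1.511744444444)| = 1.889680556 eV

Since 1.889680556 eV > 0.714299250 eV, the transition 3 → 2 emits the more energetic photon.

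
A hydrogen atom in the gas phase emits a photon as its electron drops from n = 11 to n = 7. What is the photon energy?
0.17 eV

The energy levels are E_n = -13.6057 eV / n².

Energy at n = 11: E_11 = -13.6057 / 11² = -0.11244 eV
Energy at n = 7: E_7 = -13.6057 / 7² = -0.27767 eV

For emission (electron falling to lower state), the photon energy is:
E_photon = E_11 - E_7 = |-0.11244 - (-0.27767)|
E_photon = 0.17 eV

This energy is carried away by the emitted photon.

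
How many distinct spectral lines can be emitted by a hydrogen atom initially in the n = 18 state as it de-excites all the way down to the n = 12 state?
21

The electron can occupy levels n = 12, 13, ..., 18 during de-excitation — that is m = 18 - 12 + 1 = 7 distinct levels.

The number of distinct spectral lines equals the number of ways to choose 2 of these m levels (each pair gives one possible emission transition):

Number of lines = m(m-1)/2 = 7×6/2 = 21

These correspond to all possible transitions between the 7 levels:
18 → 17, 18 → 16, 18 → 15, 18 → 14, 18 → 13, 18 → 12, 17 → 16, 17 → 15...

Each transition produces a photon with a unique energy (and thus wavelength). This count does not depend on Z.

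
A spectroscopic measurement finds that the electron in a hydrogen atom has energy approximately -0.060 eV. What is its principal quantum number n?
n = 15

The exact energy levels follow E_n = -13.6057 eV / n².

The measured value (-0.060 eV) is reported to only 2 significant figures, so we must test candidate n values and see which one matches to that precision.

Candidate energies:
  n = 13:  E = -13.6057/13² = -0.08051 eV
  n = 14:  E = -13.6057/14² = -0.06942 eV
  n = 15:  E = -13.6057/15² = -0.06047 eV  ← matches
  n = 16:  E = -13.6057/16² = -0.05315 eV
  n = 17:  E = -13.6057/17² = -0.04708 eV

Checking against the measurement of -0.060 eV (2 sig figs), only n = 15 agrees:
E_15 = -0.06047 eV, which rounds to -0.060 eV ✓

Therefore n = 15.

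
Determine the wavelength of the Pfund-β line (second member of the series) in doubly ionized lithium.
516.81 nm

The lines of a series are numbered from the longest wavelength (smallest ΔE) outward; the second line is the transition from n = n_f + 2 to n_f.
The Pfund series has all transitions ending at n_f = 5.

For Li²⁺ (Z = 3), the second line (β-line) is the jump from n = 7 to n = 5:
E_7 = -13.6057 × 3² / 7² = -2.499006 eV
E_5 = -13.6057 × 3² / 5² = -4.898052 eV
ΔE = E_7 - E_5 = 2.399046 eV

λ = hc/E = 1239.84 eV·nm / 2.399046 eV
λ = 516.81 nm

This is the β-line of the Pfund series in Li²⁺.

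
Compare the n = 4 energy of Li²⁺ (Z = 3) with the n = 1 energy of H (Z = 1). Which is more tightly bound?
H at n = 1 (E = -13.605700 eV)

Using E_n = -13.6057 Z² / n² eV:

Li²⁺ (Z = 3) at n = 4:
E = -13.6057 × 3² / 4² = -13.6057 × 9 / 16 = -7.653206250 eV

H (Z = 1) at n = 1:
E = -13.6057 × 1² / 1² = -13.6057 × 1 / 1 = -13.605700000 eV

Since -13.605700000 eV < -7.653206250 eV,
H at n = 1 is more tightly bound (requires more energy to ionize).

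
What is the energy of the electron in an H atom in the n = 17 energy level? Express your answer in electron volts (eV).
-0.0471 eV

The energy levels of a hydrogen-like atom are given by:
E_n = -13.6057 eV / n²

For n = 17:
E_17 = -13.6057 eV / 17²
E_17 = -13.6057 eV / 289
E_17 = -0.0471 eV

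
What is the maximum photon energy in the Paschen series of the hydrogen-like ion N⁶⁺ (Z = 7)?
74.07548 eV

The series limit corresponds to the transition from n = ∞ to n = 3.
This is the highest energy (shortest wavelength) transition in the Paschen series.

E_∞ = 0 eV
E_3 = -13.6057 × 7² / 3² = -74.07548 eV

Energy at series limit:
ΔE = E_∞ - E_3 = 0 - (-74.07548) = 74.07548 eV

This energy equals the ionization energy from the n = 3 state of N⁶⁺.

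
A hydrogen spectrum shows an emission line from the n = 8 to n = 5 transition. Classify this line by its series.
Pfund series

The spectral series in hydrogen are named based on the final (lower) energy level:
- Lyman series: n_final = 1 (ultraviolet)
- Balmer series: n_final = 2 (visible/near-UV)
- Paschen series: n_final = 3 (infrared)
- Brackett series: n_final = 4 (infrared)
- Pfund series: n_final = 5 (far infrared)

Since this transition ends at n = 5, it belongs to the Pfund series.

For reference, this 8 → 5 line has photon energy
ΔE = 13.6057 eV × (1/5² - 1/8²) = 0.33163894 eV,
corresponding to wavelength λ = hc/ΔE = 1239.84 eV·nm / 0.33163894 eV = 3738.52 nm in the far infrared region.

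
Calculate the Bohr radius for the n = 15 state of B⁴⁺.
2.3813 nm (or 23.8130 Å)

The Bohr radius formula is:
r_n = n² a₀ / Z

where a₀ = 0.0529177 nm is the Bohr radius.

For B⁴⁺ (Z = 5) at n = 15:
r_15 = 15² × 0.0529177 nm / 5
r_15 = 225 × 0.0529177 nm / 5
r_15 = 11.90648 nm / 5
r_15 = 2.3813 nm

The electron orbits at approximately 2.3813 nm from the nucleus.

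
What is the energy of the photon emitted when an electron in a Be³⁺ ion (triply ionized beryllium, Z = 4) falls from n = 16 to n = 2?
53.57244 eV

The energy levels are E_n = -13.6057 Z² eV / n².

Energy at n = 16: E_16 = -13.6057 × 4² / 16² = -0.85035625 eV
Energy at n = 2: E_2 = -13.6057 × 4² / 2² = -54.42280000 eV

For emission (electron falling to lower state), the photon energy is:
E_photon = E_16 - E_2 = |-0.85035625 - (-54.42280000)|
E_photon = 53.57244 eV

This energy is carried away by the emitted photon.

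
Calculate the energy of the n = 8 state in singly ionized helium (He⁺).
-0.85 eV

For hydrogen-like ions, the energy levels scale with Z²:
E_n = -13.6057 Z² / n² eV

For He⁺ (Z = 2) at n = 8:
E_8 = -13.6057 × 2² / 8²
E_8 = -13.6057 × 4 / 64
E_8 = -54.4228 / 64
E_8 = -0.85 eV

The energy is 4 times more negative than hydrogen at the same n due to the stronger nuclear charge.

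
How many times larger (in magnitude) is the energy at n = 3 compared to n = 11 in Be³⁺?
13.4444

Using E_n = -13.6057 Z² / n² eV with Z = 4:

E_3 = -13.6057 × 4² / 3² = -217.6912 / 9 = -24.1879111111 eV
E_11 = -13.6057 × 4² / 11² = -217.6912 / 121 = -1.7991008264 eV

The ratio is:
E_3/E_11 = (-24.1879111111) / (-1.7991008264)
E_3/E_11 = (-217.6912/9) / (-217.6912/121)
E_3/E_11 = 121/9
E_3/E_11 = 13.4444
(Note: the Z² factors cancel in the ratio.)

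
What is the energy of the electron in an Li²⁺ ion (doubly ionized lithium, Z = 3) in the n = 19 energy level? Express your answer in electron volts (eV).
-0.3392 eV

The energy levels of a hydrogen-like atom are given by:
E_n = -13.6057 Z² / n² eV  (with Z = 3 for Li²⁺)

For n = 19:
E_19 = -13.6057 × 3² / 19²
E_19 = -13.6057 × 9 / 361
E_19 = -0.3392 eV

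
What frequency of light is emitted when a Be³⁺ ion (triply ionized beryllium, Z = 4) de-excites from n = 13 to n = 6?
1.151e+15 Hz

First, find the transition energy:
E_13 = -13.6057 × 4² / 13² = -1.288114 eV
E_6 = -13.6057 × 4² / 6² = -6.046978 eV
|ΔE| = |E_6 - E_13| = 4.758864 eV

Convert to Joules: E = 4.758864 eV × (1.602177 × 10⁻¹⁹ J/eV) = 7.62454e-19 J

Using E = hf:
f = E/h = 7.62454e-19 J / (6.62607 × 10⁻³⁴ J·s)
f = 1.151e+15 Hz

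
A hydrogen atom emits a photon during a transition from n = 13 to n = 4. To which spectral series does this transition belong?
Brackett series

The spectral series in hydrogen are named based on the final (lower) energy level:
- Lyman series: n_final = 1 (ultraviolet)
- Balmer series: n_final = 2 (visible/near-UV)
- Paschen series: n_final = 3 (infrared)
- Brackett series: n_final = 4 (infrared)
- Pfund series: n_final = 5 (far infrared)

Since this transition ends at n = 4, it belongs to the Brackett series.

For reference, this 13 → 4 line has photon energy
ΔE = 13.6057 eV × (1/4² - 1/13²) = 0.76984914941 eV,
corresponding to wavelength λ = hc/ΔE = 1239.84 eV·nm / 0.76984914941 eV = 1610.49733 nm in the infrared region.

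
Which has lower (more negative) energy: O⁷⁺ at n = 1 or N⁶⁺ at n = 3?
O⁷⁺ at n = 1 (E = -870.76480 eV)

Using E_n = -13.6057 Z² / n² eV:

O⁷⁺ (Z = 8) at n = 1:
E = -13.6057 × 8² / 1² = -13.6057 × 64 / 1 = -870.76480000 eV

N⁶⁺ (Z = 7) at n = 3:
E = -13.6057 × 7² / 3² = -13.6057 × 49 / 9 = -74.07547778 eV

Since -870.76480000 eV < -74.07547778 eV,
O⁷⁺ at n = 1 is more tightly bound (requires more energy to ionize).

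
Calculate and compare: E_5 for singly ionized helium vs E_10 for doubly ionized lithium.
He⁺ at n = 5 (E = -2.177 eV)

Using E_n = -13.6057 Z² / n² eV:

He⁺ (Z = 2) at n = 5:
E = -13.6057 × 2² / 5² = -13.6057 × 4 / 25 = -2.176912 eV

Li²⁺ (Z = 3) at n = 10:
E = -13.6057 × 3² / 10² = -13.6057 × 9 / 100 = -1.224513 eV

Since -2.176912 eV < -1.224513 eV,
He⁺ at n = 5 is more tightly bound (requires more energy to ionize).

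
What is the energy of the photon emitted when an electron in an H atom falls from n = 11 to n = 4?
0.737912 eV

The energy levels are E_n = -13.6057 eV / n².

Energy at n = 11: E_11 = -13.6057 / 11² = -0.112443802 eV
Energy at n = 4: E_4 = -13.6057 / 4² = -0.850356250 eV

For emission (electron falling to lower state), the photon energy is:
E_photon = E_11 - E_4 = |-0.112443802 - (-0.850356250)|
E_photon = 0.737912 eV

This energy is carried away by the emitted photon.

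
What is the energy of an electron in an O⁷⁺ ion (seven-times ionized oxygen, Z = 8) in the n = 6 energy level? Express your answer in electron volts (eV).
-24.1879 eV

The energy levels of a hydrogen-like atom are given by:
E_n = -13.6057 Z² / n² eV  (with Z = 8 for O⁷⁺)

For n = 6:
E_6 = -13.6057 × 8² / 6²
E_6 = -13.6057 × 64 / 36
E_6 = -24.1879 eV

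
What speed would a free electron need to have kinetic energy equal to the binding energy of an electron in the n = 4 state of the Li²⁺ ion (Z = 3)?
1.641e+06 m/s (or 0.55% of c)

The binding energy at n = 4 for Li²⁺ is:
E_4 = -13.6057 × 3²/4² = -7.653206 eV
|E_4| = 7.653206 eV

Convert to Joules:
KE = 7.653206 eV × (1.602177 × 10⁻¹⁹ J/eV) = 1.22618e-18 J

Using KE = ½mv²:
v = √(2·KE/m_e)
v = √(2 × 1.22618e-18 J / 9.10938 × 10⁻³¹ kg)
v = 1.641e+06 m/s

This is approximately 0.55% the speed of light.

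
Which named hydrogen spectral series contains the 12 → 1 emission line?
Lyman series

The spectral series in hydrogen are named based on the final (lower) energy level:
- Lyman series: n_final = 1 (ultraviolet)
- Balmer series: n_final = 2 (visible/near-UV)
- Paschen series: n_final = 3 (infrared)
- Brackett series: n_final = 4 (infrared)
- Pfund series: n_final = 5 (far infrared)

Since this transition ends at n = 1, it belongs to the Lyman series.

For reference, this 12 → 1 line has photon energy
ΔE = 13.6057 eV × (1/1² - 1/12²) = 13.5112 eV,
corresponding to wavelength λ = hc/ΔE = 1239.84 eV·nm / 13.5112 eV = 91.76 nm in the ultraviolet region.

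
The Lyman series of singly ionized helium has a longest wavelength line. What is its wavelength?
30.37550 nm

The longest wavelength corresponds to the smallest energy transition in the series.
The Lyman series has all transitions ending at n_f = 1.

For He⁺ (Z = 2), the first line (α-line) is the jump from n = 2 to n = 1:
E_2 = -13.6057 × 2² / 2² = -13.6057000 eV
E_1 = -13.6057 × 2² / 1² = -54.4228000 eV
ΔE = E_2 - E_1 = 40.8171000 eV

λ = hc/E = 1239.84 eV·nm / 40.8171000 eV
λ = 30.37550 nm

This is the α-line of the Lyman series in He⁺.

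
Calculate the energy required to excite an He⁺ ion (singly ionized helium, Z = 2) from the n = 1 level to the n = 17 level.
54.2345 eV

The energy levels of a hydrogen-like atom are E_n = -13.6057 Z² eV / n².

Energy at n = 1: E_1 = -13.6057 × 2² / 1² = -54.4228000 eV
Energy at n = 17: E_17 = -13.6057 × 2² / 17² = -0.1883142 eV

The excitation energy is the difference:
ΔE = E_17 - E_1
ΔE = -0.1883142 - (-54.4228000)
ΔE = 54.2345 eV

Since this is positive, energy must be absorbed (photon absorption).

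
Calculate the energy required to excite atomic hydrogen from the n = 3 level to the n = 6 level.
1.13 eV

The energy levels of a hydrogen-like atom are E_n = -13.6057 eV / n².

Energy at n = 3: E_3 = -13.6057 / 3² = -1.51174 eV
Energy at n = 6: E_6 = -13.6057 / 6² = -0.37794 eV

The excitation energy is the difference:
ΔE = E_6 - E_3
ΔE = -0.37794 - (-1.51174)
ΔE = 1.13 eV

Since this is positive, energy must be absorbed (photon absorption).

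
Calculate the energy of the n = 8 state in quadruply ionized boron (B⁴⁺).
-5.31 eV

For hydrogen-like ions, the energy levels scale with Z²:
E_n = -13.6057 Z² / n² eV

For B⁴⁺ (Z = 5) at n = 8:
E_8 = -13.6057 × 5² / 8²
E_8 = -13.6057 × 25 / 64
E_8 = -340.1425 / 64
E_8 = -5.31 eV

The energy is 25 times more negative than hydrogen at the same n due to the stronger nuclear charge.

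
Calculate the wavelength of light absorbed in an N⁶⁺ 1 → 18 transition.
1.865 nm

First, find the transition energy using E_n = -13.6057 Z² / n² eV:
E_1 = -13.6057 × 7² / 1² = -666.67930 eV
E_18 = -13.6057 × 7² / 18² = -2.05765 eV

Photon energy: |ΔE| = |E_18 - E_1| = 664.62165 eV

Convert to wavelength using E = hc/λ with hc = 1239.84 eV·nm:
λ = hc/E = 1239.84 eV·nm / 664.62165 eV
λ = 1.865 nm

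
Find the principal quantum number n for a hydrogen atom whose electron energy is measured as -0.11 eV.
n = 11

The exact energy levels follow E_n = -13.6057 eV / n².

The measured value (-0.11 eV) is reported to only 2 significant figures, so we must test candidate n values and see which one matches to that precision.

Candidate energies:
  n = 9:  E = -13.6057/9² = -0.16797 eV
  n = 10:  E = -13.6057/10² = -0.13606 eV
  n = 11:  E = -13.6057/11² = -0.11244 eV  ← matches
  n = 12:  E = -13.6057/12² = -0.09448 eV
  n = 13:  E = -13.6057/13² = -0.08051 eV

Checking against the measurement of -0.11 eV (2 sig figs), only n = 11 agrees:
E_11 = -0.11244 eV, which rounds to -0.11 eV ✓

Therefore n = 11.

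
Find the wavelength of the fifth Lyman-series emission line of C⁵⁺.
2.6036 nm

The lines of a series are numbered from the longest wavelength (smallest ΔE) outward; the fifth line is the transition from n = n_f + 5 to n_f.
The Lyman series has all transitions ending at n_f = 1.

For C⁵⁺ (Z = 6), the fifth line (ε-line) is the jump from n = 6 to n = 1:
E_6 = -13.6057 × 6² / 6² = -13.605700 eV
E_1 = -13.6057 × 6² / 1² = -489.805200 eV
ΔE = E_6 - E_1 = 476.199500 eV

λ = hc/E = 1239.84 eV·nm / 476.199500 eV
λ = 2.6036 nm

This is the ε-line of the Lyman series in C⁵⁺.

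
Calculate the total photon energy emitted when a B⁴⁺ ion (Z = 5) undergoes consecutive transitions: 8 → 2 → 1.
334.828 eV

The energy levels of B⁴⁺ are E_n = -13.6057 × 5² / n² eV.

First transition (8 → 2):
ΔE₁ = |E_2 - E_8|
ΔE₁ = |-85.035625000 - (-5.314726563)| = 79.720898 eV

Second transition (2 → 1):
ΔE₂ = |E_1 - E_2|
ΔE₂ = |-340.142500000 - (-85.035625000)| = 255.106875 eV

Total energy released:
E_total = ΔE₁ + ΔE₂ = 79.720898 + 255.106875 = 334.828 eV

Note: This equals the direct transition 8 → 1: 334.828 eV ✓
Energy is conserved regardless of the path taken.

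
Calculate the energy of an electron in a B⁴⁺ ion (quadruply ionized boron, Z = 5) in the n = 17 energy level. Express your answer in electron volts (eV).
-1.1770 eV

The energy levels of a hydrogen-like atom are given by:
E_n = -13.6057 Z² / n² eV  (with Z = 5 for B⁴⁺)

For n = 17:
E_17 = -13.6057 × 5² / 17²
E_17 = -13.6057 × 25 / 289
E_17 = -1.1770 eV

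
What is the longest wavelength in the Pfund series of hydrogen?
7455.8056 nm

The longest wavelength corresponds to the smallest energy transition in the series.
The Pfund series has all transitions ending at n_f = 5.

For H, the first line (α-line) is the jump from n = 6 to n = 5:
E_6 = -13.6057 / 6² = -0.3779361111 eV
E_5 = -13.6057 / 5² = -0.5442280000 eV
ΔE = E_6 - E_5 = 0.1662918889 eV

λ = hc/E = 1239.84 eV·nm / 0.1662918889 eV
λ = 7455.8056 nm

This is the α-line of the Pfund series in H.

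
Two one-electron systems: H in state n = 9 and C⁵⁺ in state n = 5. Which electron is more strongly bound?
C⁵⁺ at n = 5 (E = -19.592208 eV)

Using E_n = -13.6057 Z² / n² eV:

H (Z = 1) at n = 9:
E = -13.6057 × 1² / 9² = -13.6057 × 1 / 81 = -0.167971605 eV

C⁵⁺ (Z = 6) at n = 5:
E = -13.6057 × 6² / 5² = -13.6057 × 36 / 25 = -19.592208000 eV

Since -19.592208000 eV < -0.167971605 eV,
C⁵⁺ at n = 5 is more tightly bound (requires more energy to ionize).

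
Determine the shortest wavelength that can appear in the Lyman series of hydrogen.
91.12651 nm

The series limit corresponds to the transition from n = ∞ to n = 1.
This is the highest energy (shortest wavelength) transition in the Lyman series.

E_∞ = 0 eV
E_1 = -13.6057 / 1² = -13.6057000 eV

Energy at series limit:
ΔE = E_∞ - E_1 = 0 - (-13.6057000) = 13.6057000 eV
λ = hc/E = 1239.84 eV·nm / 13.6057000 eV = 91.12651 nm

This energy equals the ionization energy from the n = 1 state of hydrogen.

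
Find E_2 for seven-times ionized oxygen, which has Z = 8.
-217.69 eV

For hydrogen-like ions, the energy levels scale with Z²:
E_n = -13.6057 Z² / n² eV

For O⁷⁺ (Z = 8) at n = 2:
E_2 = -13.6057 × 8² / 2²
E_2 = -13.6057 × 64 / 4
E_2 = -870.7648 / 4
E_2 = -217.69 eV

The energy is 64 times more negative than hydrogen at the same n due to the stronger nuclear charge.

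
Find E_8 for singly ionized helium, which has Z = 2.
-0.850 eV

For hydrogen-like ions, the energy levels scale with Z²:
E_n = -13.6057 Z² / n² eV

For He⁺ (Z = 2) at n = 8:
E_8 = -13.6057 × 2² / 8²
E_8 = -13.6057 × 4 / 64
E_8 = -54.4228 / 64
E_8 = -0.850 eV

The energy is 4 times more negative than hydrogen at the same n due to the stronger nuclear charge.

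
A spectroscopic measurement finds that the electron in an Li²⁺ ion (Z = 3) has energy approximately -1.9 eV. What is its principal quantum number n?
n = 8

The exact energy levels follow E_n = -13.6057 Z² / n² eV with Z = 3.

The measured value (-1.9 eV) is reported to only 2 significant figures, so we must test candidate n values and see which one matches to that precision.

Candidate energies:
  n = 6:  E = -13.6057 × 3² / 6² = -3.401425 eV
  n = 7:  E = -13.6057 × 3² / 7² = -2.499006 eV
  n = 8:  E = -13.6057 × 3² / 8² = -1.913302 eV  ← matches
  n = 9:  E = -13.6057 × 3² / 9² = -1.511744 eV
  n = 10:  E = -13.6057 × 3² / 10² = -1.224513 eV

Checking against the measurement of -1.9 eV (2 sig figs), only n = 8 agrees:
E_8 = -1.913302 eV, which rounds to -1.9 eV ✓

Therefore n = 8.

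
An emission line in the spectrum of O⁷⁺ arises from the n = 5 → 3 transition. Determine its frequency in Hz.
1.49724e+16 Hz

First, find the transition energy:
E_5 = -13.6057 × 8² / 5² = -34.8305920 eV
E_3 = -13.6057 × 8² / 3² = -96.7516444 eV
|ΔE| = |E_3 - E_5| = 61.9210524 eV

Convert to Joules: E = 61.9210524 eV × (1.602177 × 10⁻¹⁹ J/eV) = 9.9208486e-18 J

Using E = hf:
f = E/h = 9.9208486e-18 J / (6.62607 × 10⁻³⁴ J·s)
f = 1.49724e+16 Hz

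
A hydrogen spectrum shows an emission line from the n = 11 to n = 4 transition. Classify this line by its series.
Brackett series

The spectral series in hydrogen are named based on the final (lower) energy level:
- Lyman series: n_final = 1 (ultraviolet)
- Balmer series: n_final = 2 (visible/near-UV)
- Paschen series: n_final = 3 (infrared)
- Brackett series: n_final = 4 (infrared)
- Pfund series: n_final = 5 (far infrared)

Since this transition ends at n = 4, it belongs to the Brackett series.

For reference, this 11 → 4 line has photon energy
ΔE = 13.6057 eV × (1/4² - 1/11²) = 0.73791244835 eV,
corresponding to wavelength λ = hc/ΔE = 1239.84 eV·nm / 0.73791244835 eV = 1680.19933 nm in the infrared region.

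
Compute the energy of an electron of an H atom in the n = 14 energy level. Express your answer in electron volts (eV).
-0.069 eV

The energy levels of a hydrogen-like atom are given by:
E_n = -13.6057 eV / n²

For n = 14:
E_14 = -13.6057 eV / 14²
E_14 = -13.6057 eV / 196
E_14 = -0.069 eV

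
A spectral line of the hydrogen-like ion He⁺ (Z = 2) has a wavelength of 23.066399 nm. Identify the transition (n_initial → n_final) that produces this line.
n = 9 → n = 1

First, find the photon energy from the wavelength (hc = 1239.84 eV·nm):
E = hc/λ = 1239.84 eV·nm / 23.066399 nm = 53.750913 eV

The energy levels of He⁺ satisfy E_n = -13.6057 × 2² / n² eV, so an emission n_i → n_f releases
ΔE = 13.6057 × 2² × (1/n_f² − 1/n_i²) eV.

Setting ΔE equal to the photon energy:
1/n_f² − 1/n_i² = 53.750913 / (13.6057 × 2²) = 0.98765431

Since 1/n_i² must be positive, we need 1/n_f² > 0.98765431, i.e. n_f ≤ 1. For each allowed n_f, solve n_i = (1/n_f² − 0.98765431)^(−1/2) and check whether it is a whole number:
  n_f = 1: 1/n_i² = 1.00000000 − 0.98765431 = 0.01234569 → n_i = 9.000  → integer, n_i = 9 ✓

Only n_f = 1 gives an integer upper level, n_i = 9.

The transition is from n = 9 to n = 1 (emission).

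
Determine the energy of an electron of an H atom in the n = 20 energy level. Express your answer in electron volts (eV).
-0.03 eV

The energy levels of a hydrogen-like atom are given by:
E_n = -13.6057 eV / n²

For n = 20:
E_20 = -13.6057 eV / 20²
E_20 = -13.6057 eV / 400
E_20 = -0.03 eV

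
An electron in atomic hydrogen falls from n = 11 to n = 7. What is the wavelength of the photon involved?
7504.01523 nm

First, find the transition energy using E_n = -13.6057 / n² eV:
E_11 = -13.6057 / 11² = -0.11244380165 eV
E_7 = -13.6057 / 7² = -0.27766734694 eV

Photon energy: |ΔE| = |E_7 - E_11| = 0.16522354529 eV

Convert to wavelength using E = hc/λ with hc = 1239.84 eV·nm:
λ = hc/E = 1239.84 eV·nm / 0.16522354529 eV
λ = 7504.01523 nm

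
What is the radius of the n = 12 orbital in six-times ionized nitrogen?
1.08859 nm (or 10.88593 Å)

The Bohr radius formula is:
r_n = n² a₀ / Z

where a₀ = 0.05291772 nm is the Bohr radius.

For N⁶⁺ (Z = 7) at n = 12:
r_12 = 12² × 0.05291772 nm / 7
r_12 = 144 × 0.05291772 nm / 7
r_12 = 7.620152 nm / 7
r_12 = 1.08859 nm

The electron orbits at approximately 1.08859 nm from the nucleus.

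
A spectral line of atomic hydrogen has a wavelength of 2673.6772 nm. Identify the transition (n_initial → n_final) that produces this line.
n = 13 → n = 5

First, find the photon energy from the wavelength (hc = 1239.84 eV·nm):
E = hc/λ = 1239.84 eV·nm / 2673.6772 nm = 0.46372090 eV

The energy levels of hydrogen satisfy E_n = -13.6057 / n² eV, so an emission n_i → n_f releases
ΔE = 13.6057 × (1/n_f² − 1/n_i²) eV.

Setting ΔE equal to the photon energy:
1/n_f² − 1/n_i² = 0.46372090 / 13.6057 = 0.034082840

Since 1/n_i² must be positive, we need 1/n_f² > 0.034082840, i.e. n_f ≤ 5. For each allowed n_f, solve n_i = (1/n_f² − 0.034082840)^(−1/2) and check whether it is a whole number:
  n_f = 1: 1/n_i² = 1.000000000 − 0.034082840 = 0.965917160 → n_i = 1.017  (not an integer) ✗
  n_f = 2: 1/n_i² = 0.250000000 − 0.034082840 = 0.215917160 → n_i = 2.152  (not an integer) ✗
  n_f = 3: 1/n_i² = 0.111111111 − 0.034082840 = 0.077028271 → n_i = 3.603  (not an integer) ✗
  n_f = 4: 1/n_i² = 0.062500000 − 0.034082840 = 0.028417160 → n_i = 5.932  (not an integer) ✗
  n_f = 5: 1/n_i² = 0.040000000 − 0.034082840 = 0.005917160 → n_i = 13.000  → integer, n_i = 13 ✓

Only n_f = 5 gives an integer upper level, n_i = 13.

The transition is from n = 13 to n = 5 (emission).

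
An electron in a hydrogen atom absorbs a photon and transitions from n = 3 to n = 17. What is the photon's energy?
1.4647 eV

The energy levels of a hydrogen-like atom are E_n = -13.6057 eV / n².

Energy at n = 3: E_3 = -13.6057 / 3² = -1.5117444 eV
Energy at n = 17: E_17 = -13.6057 / 17² = -0.0470785 eV

The excitation energy is the difference:
ΔE = E_17 - E_3
ΔE = -0.0470785 - (-1.5117444)
ΔE = 1.4647 eV

Since this is positive, energy must be absorbed (photon absorption).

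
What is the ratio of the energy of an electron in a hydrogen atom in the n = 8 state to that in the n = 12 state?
2.25

Using E_n = -13.6057 Z² / n² eV with Z = 1:

E_8 = -13.6057 / 8² = -13.6057 / 64 = -0.21258906 eV
E_12 = -13.6057 / 12² = -13.6057 / 144 = -0.09448403 eV

The ratio is:
E_8/E_12 = (-0.21258906) / (-0.09448403)
E_8/E_12 = (-13.6057/64) / (-13.6057/144)
E_8/E_12 = 144/64
E_8/E_12 = 2.25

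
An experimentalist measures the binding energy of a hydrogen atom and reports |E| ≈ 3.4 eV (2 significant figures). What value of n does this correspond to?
n = 2

The exact energy levels follow E_n = -13.6057 eV / n².

The measured value (-3.4 eV) is reported to only 2 significant figures, so we must test candidate n values and see which one matches to that precision.

Candidate energies:
  n = 1:  E = -13.6057/1² = -13.60570 eV
  n = 2:  E = -13.6057/2² = -3.40143 eV  ← matches
  n = 3:  E = -13.6057/3² = -1.51174 eV
  n = 4:  E = -13.6057/4² = -0.85036 eV

Checking against the measurement of -3.4 eV (2 sig figs), only n = 2 agrees:
E_2 = -3.40143 eV, which rounds to -3.4 eV ✓

Therefore n = 2.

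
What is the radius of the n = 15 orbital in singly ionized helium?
5.9532 nm (or 59.5324 Å)

The Bohr radius formula is:
r_n = n² a₀ / Z

where a₀ = 0.0529177 nm is the Bohr radius.

For He⁺ (Z = 2) at n = 15:
r_15 = 15² × 0.0529177 nm / 2
r_15 = 225 × 0.0529177 nm / 2
r_15 = 11.90648 nm / 2
r_15 = 5.9532 nm

The electron orbits at approximately 5.9532 nm from the nucleus.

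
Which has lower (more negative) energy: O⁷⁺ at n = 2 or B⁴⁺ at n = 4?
O⁷⁺ at n = 2 (E = -217.691200 eV)

Using E_n = -13.6057 Z² / n² eV:

O⁷⁺ (Z = 8) at n = 2:
E = -13.6057 × 8² / 2² = -13.6057 × 64 / 4 = -217.691200000 eV

B⁴⁺ (Z = 5) at n = 4:
E = -13.6057 × 5² / 4² = -13.6057 × 25 / 16 = -21.258906250 eV

Since -217.691200000 eV < -21.258906250 eV,
O⁷⁺ at n = 2 is more tightly bound (requires more energy to ionize).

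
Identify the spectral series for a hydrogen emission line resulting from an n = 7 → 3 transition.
Paschen series

The spectral series in hydrogen are named based on the final (lower) energy level:
- Lyman series: n_final = 1 (ultraviolet)
- Balmer series: n_final = 2 (visible/near-UV)
- Paschen series: n_final = 3 (infrared)
- Brackett series: n_final = 4 (infrared)
- Pfund series: n_final = 5 (far infrared)

Since this transition ends at n = 3, it belongs to the Paschen series.

For reference, this 7 → 3 line has photon energy
ΔE = 13.6057 eV × (1/3² - 1/7²) = 1.23407710 eV,
corresponding to wavelength λ = hc/ΔE = 1239.84 eV·nm / 1.23407710 eV = 1004.670 nm in the infrared region.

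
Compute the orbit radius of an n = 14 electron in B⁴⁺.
2.0744 nm (or 20.7437 Å)

The Bohr radius formula is:
r_n = n² a₀ / Z

where a₀ = 0.0529177 nm is the Bohr radius.

For B⁴⁺ (Z = 5) at n = 14:
r_14 = 14² × 0.0529177 nm / 5
r_14 = 196 × 0.0529177 nm / 5
r_14 = 10.37187 nm / 5
r_14 = 2.0744 nm

The electron orbits at approximately 2.0744 nm from the nucleus.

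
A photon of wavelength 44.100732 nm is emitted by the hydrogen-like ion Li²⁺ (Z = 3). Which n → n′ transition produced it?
n = 7 → n = 2

First, find the photon energy from the wavelength (hc = 1239.84 eV·nm):
E = hc/λ = 1239.84 eV·nm / 44.100732 nm = 28.113819 eV

The energy levels of Li²⁺ satisfy E_n = -13.6057 × 3² / n² eV, so an emission n_i → n_f releases
ΔE = 13.6057 × 3² × (1/n_f² − 1/n_i²) eV.

Setting ΔE equal to the photon energy:
1/n_f² − 1/n_i² = 28.113819 / (13.6057 × 3²) = 0.22959184

Since 1/n_i² must be positive, we need 1/n_f² > 0.22959184, i.e. n_f ≤ 2. For each allowed n_f, solve n_i = (1/n_f² − 0.22959184)^(−1/2) and check whether it is a whole number:
  n_f = 1: 1/n_i² = 1.00000000 − 0.22959184 = 0.77040816 → n_i = 1.139  (not an integer) ✗
  n_f = 2: 1/n_i² = 0.25000000 − 0.22959184 = 0.02040816 → n_i = 7.000  → integer, n_i = 7 ✓

Only n_f = 2 gives an integer upper level, n_i = 7.

The transition is from n = 7 to n = 2 (emission).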